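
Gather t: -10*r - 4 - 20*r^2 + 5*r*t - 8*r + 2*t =-20*r^2 - 18*r + t*(5*r + 2) - 4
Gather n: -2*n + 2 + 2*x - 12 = -2*n + 2*x - 10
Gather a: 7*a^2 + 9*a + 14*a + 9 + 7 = 7*a^2 + 23*a + 16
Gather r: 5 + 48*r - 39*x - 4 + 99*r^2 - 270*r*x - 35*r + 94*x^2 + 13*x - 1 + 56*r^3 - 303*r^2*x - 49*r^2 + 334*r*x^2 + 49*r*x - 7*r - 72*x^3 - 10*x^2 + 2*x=56*r^3 + r^2*(50 - 303*x) + r*(334*x^2 - 221*x + 6) - 72*x^3 + 84*x^2 - 24*x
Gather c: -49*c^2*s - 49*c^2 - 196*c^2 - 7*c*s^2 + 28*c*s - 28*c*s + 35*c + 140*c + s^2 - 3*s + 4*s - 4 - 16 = c^2*(-49*s - 245) + c*(175 - 7*s^2) + s^2 + s - 20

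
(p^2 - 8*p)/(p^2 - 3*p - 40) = p/(p + 5)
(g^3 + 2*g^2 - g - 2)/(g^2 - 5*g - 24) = (-g^3 - 2*g^2 + g + 2)/(-g^2 + 5*g + 24)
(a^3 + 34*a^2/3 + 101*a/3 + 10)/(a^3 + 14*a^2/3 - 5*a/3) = (3*a^2 + 19*a + 6)/(a*(3*a - 1))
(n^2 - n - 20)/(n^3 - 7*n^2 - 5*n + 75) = (n + 4)/(n^2 - 2*n - 15)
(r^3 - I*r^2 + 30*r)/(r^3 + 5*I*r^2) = (r - 6*I)/r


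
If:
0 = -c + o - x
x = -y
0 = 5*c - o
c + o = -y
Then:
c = 0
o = 0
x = 0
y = 0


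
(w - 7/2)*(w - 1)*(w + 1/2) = w^3 - 4*w^2 + 5*w/4 + 7/4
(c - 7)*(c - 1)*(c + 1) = c^3 - 7*c^2 - c + 7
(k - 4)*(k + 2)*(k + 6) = k^3 + 4*k^2 - 20*k - 48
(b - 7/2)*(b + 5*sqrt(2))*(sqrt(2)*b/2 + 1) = sqrt(2)*b^3/2 - 7*sqrt(2)*b^2/4 + 6*b^2 - 21*b + 5*sqrt(2)*b - 35*sqrt(2)/2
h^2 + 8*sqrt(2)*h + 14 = (h + sqrt(2))*(h + 7*sqrt(2))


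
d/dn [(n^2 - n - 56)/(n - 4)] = (n^2 - 8*n + 60)/(n^2 - 8*n + 16)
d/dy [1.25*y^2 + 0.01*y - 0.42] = 2.5*y + 0.01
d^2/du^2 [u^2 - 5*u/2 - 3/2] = 2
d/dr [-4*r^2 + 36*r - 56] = 36 - 8*r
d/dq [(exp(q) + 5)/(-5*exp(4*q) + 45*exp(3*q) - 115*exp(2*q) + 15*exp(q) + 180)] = (3*exp(3*q) + 11*exp(2*q) - 79*exp(q) - 7)*exp(q)/(5*(exp(7*q) - 15*exp(6*q) + 82*exp(5*q) - 174*exp(4*q) - 11*exp(3*q) + 477*exp(2*q) - 216*exp(q) - 432))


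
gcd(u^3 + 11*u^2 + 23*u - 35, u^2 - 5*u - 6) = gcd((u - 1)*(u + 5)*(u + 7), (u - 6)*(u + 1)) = 1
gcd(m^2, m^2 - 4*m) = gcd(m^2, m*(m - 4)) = m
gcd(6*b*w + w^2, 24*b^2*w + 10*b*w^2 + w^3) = 6*b*w + w^2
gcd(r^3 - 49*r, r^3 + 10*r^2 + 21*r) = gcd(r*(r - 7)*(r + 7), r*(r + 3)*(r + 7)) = r^2 + 7*r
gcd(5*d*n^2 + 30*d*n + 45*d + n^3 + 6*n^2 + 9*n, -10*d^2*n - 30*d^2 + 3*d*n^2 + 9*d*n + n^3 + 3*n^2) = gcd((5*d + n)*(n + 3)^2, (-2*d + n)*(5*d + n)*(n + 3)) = 5*d*n + 15*d + n^2 + 3*n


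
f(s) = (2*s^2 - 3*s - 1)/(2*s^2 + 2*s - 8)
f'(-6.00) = 0.20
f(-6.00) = 1.71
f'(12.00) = 0.01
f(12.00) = 0.83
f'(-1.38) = 1.73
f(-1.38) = -1.00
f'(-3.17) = 6.49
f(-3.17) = 4.97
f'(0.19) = 0.37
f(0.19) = 0.20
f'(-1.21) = 1.33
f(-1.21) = -0.74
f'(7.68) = 0.03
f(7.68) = 0.75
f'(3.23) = 0.11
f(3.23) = 0.53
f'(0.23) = 0.36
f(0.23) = 0.21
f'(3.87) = 0.08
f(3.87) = 0.58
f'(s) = (-4*s - 2)*(2*s^2 - 3*s - 1)/(2*s^2 + 2*s - 8)^2 + (4*s - 3)/(2*s^2 + 2*s - 8)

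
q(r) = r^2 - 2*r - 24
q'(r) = 2*r - 2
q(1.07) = -25.00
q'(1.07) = 0.14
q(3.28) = -19.80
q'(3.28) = 4.56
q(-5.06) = 11.72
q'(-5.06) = -12.12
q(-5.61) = 18.69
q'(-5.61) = -13.22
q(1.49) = -24.76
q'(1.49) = 0.98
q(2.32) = -23.26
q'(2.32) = 2.64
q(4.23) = -14.57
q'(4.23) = 6.46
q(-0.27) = -23.39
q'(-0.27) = -2.54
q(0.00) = -24.00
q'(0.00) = -2.00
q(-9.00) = 75.00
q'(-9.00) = -20.00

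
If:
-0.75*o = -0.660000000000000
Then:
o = 0.88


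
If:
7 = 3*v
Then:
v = 7/3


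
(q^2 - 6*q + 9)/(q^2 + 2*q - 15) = (q - 3)/(q + 5)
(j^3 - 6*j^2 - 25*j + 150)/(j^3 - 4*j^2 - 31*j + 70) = (j^2 - 11*j + 30)/(j^2 - 9*j + 14)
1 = 1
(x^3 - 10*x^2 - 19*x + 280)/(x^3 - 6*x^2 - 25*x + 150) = (x^2 - 15*x + 56)/(x^2 - 11*x + 30)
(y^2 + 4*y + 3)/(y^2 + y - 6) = (y + 1)/(y - 2)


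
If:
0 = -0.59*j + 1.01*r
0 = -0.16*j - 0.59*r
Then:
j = 0.00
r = 0.00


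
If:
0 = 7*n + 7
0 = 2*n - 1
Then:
No Solution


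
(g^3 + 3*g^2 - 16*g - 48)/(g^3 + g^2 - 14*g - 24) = (g + 4)/(g + 2)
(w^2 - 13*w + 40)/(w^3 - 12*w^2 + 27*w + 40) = 1/(w + 1)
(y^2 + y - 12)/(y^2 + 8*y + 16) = (y - 3)/(y + 4)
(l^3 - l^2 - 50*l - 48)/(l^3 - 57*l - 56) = (l + 6)/(l + 7)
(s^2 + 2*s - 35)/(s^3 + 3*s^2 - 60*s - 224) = (s - 5)/(s^2 - 4*s - 32)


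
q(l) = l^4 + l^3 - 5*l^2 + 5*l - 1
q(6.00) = 1361.00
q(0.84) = 0.76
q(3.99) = 256.32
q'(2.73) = 81.44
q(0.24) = -0.07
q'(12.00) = 7229.00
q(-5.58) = 611.15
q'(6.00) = 917.00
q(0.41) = 0.31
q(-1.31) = -15.43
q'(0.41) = 1.68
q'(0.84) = 1.09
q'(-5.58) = -540.76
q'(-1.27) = 14.35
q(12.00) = 21803.00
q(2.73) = 51.28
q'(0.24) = 2.83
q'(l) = 4*l^3 + 3*l^2 - 10*l + 5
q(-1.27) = -14.86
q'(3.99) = 266.95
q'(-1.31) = 14.26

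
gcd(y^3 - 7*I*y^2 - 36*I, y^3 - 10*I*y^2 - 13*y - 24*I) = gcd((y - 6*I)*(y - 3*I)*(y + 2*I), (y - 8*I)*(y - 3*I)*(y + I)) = y - 3*I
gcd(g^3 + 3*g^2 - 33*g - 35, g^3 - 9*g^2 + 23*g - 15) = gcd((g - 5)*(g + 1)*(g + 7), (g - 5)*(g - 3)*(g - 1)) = g - 5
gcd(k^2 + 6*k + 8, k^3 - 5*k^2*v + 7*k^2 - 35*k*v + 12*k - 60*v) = k + 4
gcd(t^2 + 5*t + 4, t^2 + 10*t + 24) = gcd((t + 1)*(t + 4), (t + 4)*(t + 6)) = t + 4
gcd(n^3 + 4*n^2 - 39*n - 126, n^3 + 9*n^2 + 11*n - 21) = n^2 + 10*n + 21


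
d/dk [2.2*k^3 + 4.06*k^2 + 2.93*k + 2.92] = 6.6*k^2 + 8.12*k + 2.93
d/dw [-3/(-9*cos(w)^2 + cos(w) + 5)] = 3*(18*cos(w) - 1)*sin(w)/(-9*cos(w)^2 + cos(w) + 5)^2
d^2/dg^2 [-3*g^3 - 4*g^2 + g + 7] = -18*g - 8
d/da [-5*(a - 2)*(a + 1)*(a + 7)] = -15*a^2 - 60*a + 45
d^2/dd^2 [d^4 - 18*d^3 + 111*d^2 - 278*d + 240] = 12*d^2 - 108*d + 222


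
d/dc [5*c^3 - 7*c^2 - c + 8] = 15*c^2 - 14*c - 1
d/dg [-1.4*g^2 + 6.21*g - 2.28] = 6.21 - 2.8*g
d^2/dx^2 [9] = 0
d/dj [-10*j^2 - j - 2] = -20*j - 1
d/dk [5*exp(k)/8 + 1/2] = 5*exp(k)/8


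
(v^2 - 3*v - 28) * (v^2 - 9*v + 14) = v^4 - 12*v^3 + 13*v^2 + 210*v - 392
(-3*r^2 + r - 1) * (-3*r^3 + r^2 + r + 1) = 9*r^5 - 6*r^4 + r^3 - 3*r^2 - 1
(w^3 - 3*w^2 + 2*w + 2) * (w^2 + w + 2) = w^5 - 2*w^4 + w^3 - 2*w^2 + 6*w + 4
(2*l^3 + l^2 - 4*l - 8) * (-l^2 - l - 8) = -2*l^5 - 3*l^4 - 13*l^3 + 4*l^2 + 40*l + 64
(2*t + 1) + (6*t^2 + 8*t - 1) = 6*t^2 + 10*t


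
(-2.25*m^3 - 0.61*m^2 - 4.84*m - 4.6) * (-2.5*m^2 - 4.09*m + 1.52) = 5.625*m^5 + 10.7275*m^4 + 11.1749*m^3 + 30.3684*m^2 + 11.4572*m - 6.992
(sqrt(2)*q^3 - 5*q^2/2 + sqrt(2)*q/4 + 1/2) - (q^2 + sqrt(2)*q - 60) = sqrt(2)*q^3 - 7*q^2/2 - 3*sqrt(2)*q/4 + 121/2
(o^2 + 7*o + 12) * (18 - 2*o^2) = -2*o^4 - 14*o^3 - 6*o^2 + 126*o + 216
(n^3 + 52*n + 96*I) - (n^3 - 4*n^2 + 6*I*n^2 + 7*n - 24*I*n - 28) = 4*n^2 - 6*I*n^2 + 45*n + 24*I*n + 28 + 96*I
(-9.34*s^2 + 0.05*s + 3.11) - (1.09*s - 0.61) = -9.34*s^2 - 1.04*s + 3.72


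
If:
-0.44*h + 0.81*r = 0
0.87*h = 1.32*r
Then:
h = 0.00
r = 0.00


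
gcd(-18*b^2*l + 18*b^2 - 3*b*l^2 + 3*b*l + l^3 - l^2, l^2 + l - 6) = 1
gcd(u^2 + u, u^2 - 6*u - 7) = u + 1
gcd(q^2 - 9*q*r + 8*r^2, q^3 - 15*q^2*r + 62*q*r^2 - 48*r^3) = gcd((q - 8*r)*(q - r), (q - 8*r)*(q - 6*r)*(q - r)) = q^2 - 9*q*r + 8*r^2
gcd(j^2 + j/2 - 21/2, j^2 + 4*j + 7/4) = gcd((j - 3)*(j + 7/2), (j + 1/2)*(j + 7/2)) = j + 7/2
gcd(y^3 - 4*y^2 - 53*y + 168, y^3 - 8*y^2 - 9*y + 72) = y^2 - 11*y + 24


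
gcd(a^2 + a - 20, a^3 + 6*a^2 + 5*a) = a + 5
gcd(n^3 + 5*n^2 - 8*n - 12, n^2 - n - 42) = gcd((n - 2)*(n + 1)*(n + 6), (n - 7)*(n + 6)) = n + 6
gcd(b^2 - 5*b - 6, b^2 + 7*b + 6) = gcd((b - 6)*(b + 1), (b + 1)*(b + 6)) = b + 1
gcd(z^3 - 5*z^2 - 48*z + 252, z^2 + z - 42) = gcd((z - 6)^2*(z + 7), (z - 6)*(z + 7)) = z^2 + z - 42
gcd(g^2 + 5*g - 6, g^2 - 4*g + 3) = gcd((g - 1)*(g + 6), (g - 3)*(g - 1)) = g - 1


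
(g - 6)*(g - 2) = g^2 - 8*g + 12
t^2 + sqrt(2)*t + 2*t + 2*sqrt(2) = (t + 2)*(t + sqrt(2))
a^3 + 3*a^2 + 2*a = a*(a + 1)*(a + 2)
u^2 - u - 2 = (u - 2)*(u + 1)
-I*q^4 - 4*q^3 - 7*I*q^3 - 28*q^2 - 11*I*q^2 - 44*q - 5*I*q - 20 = (q + 1)*(q + 5)*(q - 4*I)*(-I*q - I)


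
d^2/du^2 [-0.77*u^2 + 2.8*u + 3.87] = -1.54000000000000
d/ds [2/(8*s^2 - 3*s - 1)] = 2*(3 - 16*s)/(-8*s^2 + 3*s + 1)^2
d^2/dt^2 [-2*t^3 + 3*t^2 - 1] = 6 - 12*t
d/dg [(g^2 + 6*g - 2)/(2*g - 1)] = 2*(g^2 - g - 1)/(4*g^2 - 4*g + 1)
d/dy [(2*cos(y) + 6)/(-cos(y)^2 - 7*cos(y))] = -(2*sin(y) + 42*sin(y)/cos(y)^2 + 12*tan(y))/(cos(y) + 7)^2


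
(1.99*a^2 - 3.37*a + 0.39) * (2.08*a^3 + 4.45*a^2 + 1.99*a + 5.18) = 4.1392*a^5 + 1.8459*a^4 - 10.2252*a^3 + 5.3374*a^2 - 16.6805*a + 2.0202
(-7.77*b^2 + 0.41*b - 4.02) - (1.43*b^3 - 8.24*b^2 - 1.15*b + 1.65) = -1.43*b^3 + 0.470000000000001*b^2 + 1.56*b - 5.67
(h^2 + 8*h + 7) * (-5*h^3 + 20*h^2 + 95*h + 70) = -5*h^5 - 20*h^4 + 220*h^3 + 970*h^2 + 1225*h + 490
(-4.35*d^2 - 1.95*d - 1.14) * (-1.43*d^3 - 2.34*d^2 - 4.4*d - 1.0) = 6.2205*d^5 + 12.9675*d^4 + 25.3332*d^3 + 15.5976*d^2 + 6.966*d + 1.14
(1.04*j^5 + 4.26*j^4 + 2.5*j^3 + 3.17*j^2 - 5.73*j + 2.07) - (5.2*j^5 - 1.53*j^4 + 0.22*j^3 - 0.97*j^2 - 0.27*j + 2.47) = -4.16*j^5 + 5.79*j^4 + 2.28*j^3 + 4.14*j^2 - 5.46*j - 0.4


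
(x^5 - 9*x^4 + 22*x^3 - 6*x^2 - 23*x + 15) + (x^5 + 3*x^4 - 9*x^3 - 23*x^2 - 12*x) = 2*x^5 - 6*x^4 + 13*x^3 - 29*x^2 - 35*x + 15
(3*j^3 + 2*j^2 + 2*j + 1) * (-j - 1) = -3*j^4 - 5*j^3 - 4*j^2 - 3*j - 1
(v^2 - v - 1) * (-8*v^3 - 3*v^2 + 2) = -8*v^5 + 5*v^4 + 11*v^3 + 5*v^2 - 2*v - 2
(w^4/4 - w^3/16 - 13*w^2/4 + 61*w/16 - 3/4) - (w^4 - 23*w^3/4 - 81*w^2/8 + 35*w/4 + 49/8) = -3*w^4/4 + 91*w^3/16 + 55*w^2/8 - 79*w/16 - 55/8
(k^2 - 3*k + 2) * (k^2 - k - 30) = k^4 - 4*k^3 - 25*k^2 + 88*k - 60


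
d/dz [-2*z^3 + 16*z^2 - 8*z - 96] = -6*z^2 + 32*z - 8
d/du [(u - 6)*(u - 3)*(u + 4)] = 3*u^2 - 10*u - 18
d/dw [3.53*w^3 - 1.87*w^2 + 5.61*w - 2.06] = 10.59*w^2 - 3.74*w + 5.61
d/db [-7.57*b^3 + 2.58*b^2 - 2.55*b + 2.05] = -22.71*b^2 + 5.16*b - 2.55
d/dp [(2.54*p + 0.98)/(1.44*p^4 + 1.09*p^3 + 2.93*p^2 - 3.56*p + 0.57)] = (-10.9728*p^4 - 11.182*p^3 - 10.6468*p^2 - 5.7428*p + 4.9366)/(2.0736*p^8 + 3.1392*p^7 + 9.6265*p^6 - 3.8654*p^5 + 2.4657*p^4 - 19.619*p^3 + 16.0138*p^2 - 4.0584*p + 0.3249)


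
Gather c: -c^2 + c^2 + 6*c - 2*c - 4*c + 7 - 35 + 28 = 0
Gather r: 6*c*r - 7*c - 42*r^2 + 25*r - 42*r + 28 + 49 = -7*c - 42*r^2 + r*(6*c - 17) + 77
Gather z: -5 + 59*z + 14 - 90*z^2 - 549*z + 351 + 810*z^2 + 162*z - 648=720*z^2 - 328*z - 288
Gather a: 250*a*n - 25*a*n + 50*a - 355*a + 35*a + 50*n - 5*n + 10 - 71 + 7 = a*(225*n - 270) + 45*n - 54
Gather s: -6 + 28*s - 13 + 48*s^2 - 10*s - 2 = 48*s^2 + 18*s - 21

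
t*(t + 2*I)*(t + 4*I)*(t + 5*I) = t^4 + 11*I*t^3 - 38*t^2 - 40*I*t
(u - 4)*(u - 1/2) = u^2 - 9*u/2 + 2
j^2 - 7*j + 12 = (j - 4)*(j - 3)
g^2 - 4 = (g - 2)*(g + 2)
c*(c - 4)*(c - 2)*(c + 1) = c^4 - 5*c^3 + 2*c^2 + 8*c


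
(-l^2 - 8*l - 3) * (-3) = 3*l^2 + 24*l + 9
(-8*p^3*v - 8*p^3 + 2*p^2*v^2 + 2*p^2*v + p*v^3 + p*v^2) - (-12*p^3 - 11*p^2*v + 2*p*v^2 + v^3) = -8*p^3*v + 4*p^3 + 2*p^2*v^2 + 13*p^2*v + p*v^3 - p*v^2 - v^3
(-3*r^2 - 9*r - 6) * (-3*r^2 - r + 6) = 9*r^4 + 30*r^3 + 9*r^2 - 48*r - 36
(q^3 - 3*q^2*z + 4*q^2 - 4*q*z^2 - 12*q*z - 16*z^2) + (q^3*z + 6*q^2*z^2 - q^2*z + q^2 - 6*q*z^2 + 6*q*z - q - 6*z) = q^3*z + q^3 + 6*q^2*z^2 - 4*q^2*z + 5*q^2 - 10*q*z^2 - 6*q*z - q - 16*z^2 - 6*z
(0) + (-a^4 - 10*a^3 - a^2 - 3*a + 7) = -a^4 - 10*a^3 - a^2 - 3*a + 7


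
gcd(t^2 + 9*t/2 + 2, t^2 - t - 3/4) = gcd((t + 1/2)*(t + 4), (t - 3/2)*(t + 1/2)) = t + 1/2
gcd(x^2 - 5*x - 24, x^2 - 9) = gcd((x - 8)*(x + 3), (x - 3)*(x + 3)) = x + 3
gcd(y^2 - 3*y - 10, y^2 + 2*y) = y + 2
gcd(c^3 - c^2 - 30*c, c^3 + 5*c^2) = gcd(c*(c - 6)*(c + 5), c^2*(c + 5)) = c^2 + 5*c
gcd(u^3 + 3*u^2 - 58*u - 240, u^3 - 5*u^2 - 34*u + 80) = u^2 - 3*u - 40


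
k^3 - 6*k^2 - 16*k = k*(k - 8)*(k + 2)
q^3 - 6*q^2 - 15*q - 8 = (q - 8)*(q + 1)^2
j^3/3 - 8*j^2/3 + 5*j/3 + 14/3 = (j/3 + 1/3)*(j - 7)*(j - 2)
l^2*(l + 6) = l^3 + 6*l^2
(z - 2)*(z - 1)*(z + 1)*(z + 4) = z^4 + 2*z^3 - 9*z^2 - 2*z + 8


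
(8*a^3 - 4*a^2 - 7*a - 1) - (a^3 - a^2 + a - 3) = 7*a^3 - 3*a^2 - 8*a + 2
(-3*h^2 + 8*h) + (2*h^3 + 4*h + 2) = 2*h^3 - 3*h^2 + 12*h + 2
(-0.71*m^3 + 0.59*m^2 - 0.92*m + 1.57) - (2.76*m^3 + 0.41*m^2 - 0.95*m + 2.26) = -3.47*m^3 + 0.18*m^2 + 0.0299999999999999*m - 0.69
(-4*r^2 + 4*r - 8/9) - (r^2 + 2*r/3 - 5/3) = -5*r^2 + 10*r/3 + 7/9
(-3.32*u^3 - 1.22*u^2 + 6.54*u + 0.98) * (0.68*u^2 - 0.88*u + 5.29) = -2.2576*u^5 + 2.092*u^4 - 12.042*u^3 - 11.5426*u^2 + 33.7342*u + 5.1842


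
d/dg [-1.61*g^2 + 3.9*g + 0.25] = 3.9 - 3.22*g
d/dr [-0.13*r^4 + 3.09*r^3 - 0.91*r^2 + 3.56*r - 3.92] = -0.52*r^3 + 9.27*r^2 - 1.82*r + 3.56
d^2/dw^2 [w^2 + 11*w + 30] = 2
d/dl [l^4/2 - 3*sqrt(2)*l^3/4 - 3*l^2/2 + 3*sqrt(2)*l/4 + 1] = 2*l^3 - 9*sqrt(2)*l^2/4 - 3*l + 3*sqrt(2)/4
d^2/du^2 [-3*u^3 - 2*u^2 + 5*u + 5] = -18*u - 4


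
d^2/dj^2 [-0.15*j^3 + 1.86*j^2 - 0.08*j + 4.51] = 3.72 - 0.9*j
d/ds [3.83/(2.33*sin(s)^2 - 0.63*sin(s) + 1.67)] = (2.4129 - 17.8478*sin(s))*cos(s)/(2.33*sin(s)^2 - 0.63*sin(s) + 1.67)^2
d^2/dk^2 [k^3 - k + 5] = 6*k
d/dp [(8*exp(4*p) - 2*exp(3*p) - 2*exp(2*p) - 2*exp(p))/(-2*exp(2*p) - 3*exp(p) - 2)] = (-32*exp(5*p) - 68*exp(4*p) - 52*exp(3*p) + 14*exp(2*p) + 8*exp(p) + 4)*exp(p)/(4*exp(4*p) + 12*exp(3*p) + 17*exp(2*p) + 12*exp(p) + 4)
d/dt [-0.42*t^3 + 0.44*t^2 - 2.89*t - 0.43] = -1.26*t^2 + 0.88*t - 2.89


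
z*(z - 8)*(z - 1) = z^3 - 9*z^2 + 8*z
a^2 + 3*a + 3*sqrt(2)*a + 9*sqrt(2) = (a + 3)*(a + 3*sqrt(2))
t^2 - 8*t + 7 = (t - 7)*(t - 1)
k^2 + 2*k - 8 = (k - 2)*(k + 4)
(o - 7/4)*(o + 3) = o^2 + 5*o/4 - 21/4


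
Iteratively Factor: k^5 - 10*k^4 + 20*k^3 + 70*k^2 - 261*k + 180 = (k + 3)*(k^4 - 13*k^3 + 59*k^2 - 107*k + 60) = (k - 3)*(k + 3)*(k^3 - 10*k^2 + 29*k - 20) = (k - 3)*(k - 1)*(k + 3)*(k^2 - 9*k + 20) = (k - 4)*(k - 3)*(k - 1)*(k + 3)*(k - 5)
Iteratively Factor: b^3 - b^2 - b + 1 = (b + 1)*(b^2 - 2*b + 1) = (b - 1)*(b + 1)*(b - 1)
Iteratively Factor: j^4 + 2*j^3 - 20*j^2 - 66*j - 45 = (j + 1)*(j^3 + j^2 - 21*j - 45) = (j + 1)*(j + 3)*(j^2 - 2*j - 15) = (j + 1)*(j + 3)^2*(j - 5)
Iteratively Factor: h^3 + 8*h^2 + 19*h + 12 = (h + 3)*(h^2 + 5*h + 4) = (h + 1)*(h + 3)*(h + 4)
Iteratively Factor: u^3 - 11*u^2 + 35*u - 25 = (u - 5)*(u^2 - 6*u + 5) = (u - 5)*(u - 1)*(u - 5)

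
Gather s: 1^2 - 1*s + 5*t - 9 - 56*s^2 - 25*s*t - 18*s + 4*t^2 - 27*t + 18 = -56*s^2 + s*(-25*t - 19) + 4*t^2 - 22*t + 10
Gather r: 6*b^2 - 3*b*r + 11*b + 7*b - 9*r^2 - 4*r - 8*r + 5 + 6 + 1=6*b^2 + 18*b - 9*r^2 + r*(-3*b - 12) + 12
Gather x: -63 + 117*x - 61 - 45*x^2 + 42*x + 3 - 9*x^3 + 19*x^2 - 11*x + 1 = -9*x^3 - 26*x^2 + 148*x - 120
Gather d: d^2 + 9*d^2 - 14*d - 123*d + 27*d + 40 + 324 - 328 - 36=10*d^2 - 110*d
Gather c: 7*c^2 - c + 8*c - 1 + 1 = 7*c^2 + 7*c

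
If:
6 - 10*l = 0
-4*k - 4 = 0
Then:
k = -1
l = 3/5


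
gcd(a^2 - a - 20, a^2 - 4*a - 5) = a - 5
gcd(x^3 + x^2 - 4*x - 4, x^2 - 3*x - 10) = x + 2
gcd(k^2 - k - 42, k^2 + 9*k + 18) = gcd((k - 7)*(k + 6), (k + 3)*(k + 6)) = k + 6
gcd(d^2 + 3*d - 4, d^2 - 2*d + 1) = d - 1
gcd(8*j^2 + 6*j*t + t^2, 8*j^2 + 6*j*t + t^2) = 8*j^2 + 6*j*t + t^2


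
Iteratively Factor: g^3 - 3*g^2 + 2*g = (g - 1)*(g^2 - 2*g) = (g - 2)*(g - 1)*(g)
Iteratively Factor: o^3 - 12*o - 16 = (o + 2)*(o^2 - 2*o - 8) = (o + 2)^2*(o - 4)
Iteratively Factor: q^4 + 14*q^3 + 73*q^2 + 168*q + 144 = (q + 3)*(q^3 + 11*q^2 + 40*q + 48) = (q + 3)*(q + 4)*(q^2 + 7*q + 12) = (q + 3)*(q + 4)^2*(q + 3)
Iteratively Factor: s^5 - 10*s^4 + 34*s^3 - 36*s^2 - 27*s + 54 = (s - 2)*(s^4 - 8*s^3 + 18*s^2 - 27) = (s - 3)*(s - 2)*(s^3 - 5*s^2 + 3*s + 9) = (s - 3)*(s - 2)*(s + 1)*(s^2 - 6*s + 9) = (s - 3)^2*(s - 2)*(s + 1)*(s - 3)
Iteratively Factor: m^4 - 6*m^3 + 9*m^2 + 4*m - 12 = (m - 3)*(m^3 - 3*m^2 + 4) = (m - 3)*(m - 2)*(m^2 - m - 2) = (m - 3)*(m - 2)^2*(m + 1)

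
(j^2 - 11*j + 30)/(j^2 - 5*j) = (j - 6)/j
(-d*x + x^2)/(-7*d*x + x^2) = (d - x)/(7*d - x)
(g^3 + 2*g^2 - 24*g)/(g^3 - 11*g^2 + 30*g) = (g^2 + 2*g - 24)/(g^2 - 11*g + 30)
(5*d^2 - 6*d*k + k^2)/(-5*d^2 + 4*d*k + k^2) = (-5*d + k)/(5*d + k)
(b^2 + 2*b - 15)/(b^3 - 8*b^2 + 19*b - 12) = (b + 5)/(b^2 - 5*b + 4)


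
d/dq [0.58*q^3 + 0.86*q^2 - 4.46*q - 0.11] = 1.74*q^2 + 1.72*q - 4.46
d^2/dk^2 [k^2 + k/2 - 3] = 2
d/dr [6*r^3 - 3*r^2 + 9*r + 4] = 18*r^2 - 6*r + 9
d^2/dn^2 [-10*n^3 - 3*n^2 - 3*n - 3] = -60*n - 6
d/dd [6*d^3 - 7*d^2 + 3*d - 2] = 18*d^2 - 14*d + 3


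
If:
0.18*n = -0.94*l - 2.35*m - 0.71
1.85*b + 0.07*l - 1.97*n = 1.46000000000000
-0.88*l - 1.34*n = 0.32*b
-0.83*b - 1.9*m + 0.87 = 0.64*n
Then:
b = 1.02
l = -0.66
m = -0.05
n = 0.19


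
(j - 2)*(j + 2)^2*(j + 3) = j^4 + 5*j^3 + 2*j^2 - 20*j - 24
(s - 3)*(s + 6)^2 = s^3 + 9*s^2 - 108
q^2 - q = q*(q - 1)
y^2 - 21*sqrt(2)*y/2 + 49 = (y - 7*sqrt(2))*(y - 7*sqrt(2)/2)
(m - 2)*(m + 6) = m^2 + 4*m - 12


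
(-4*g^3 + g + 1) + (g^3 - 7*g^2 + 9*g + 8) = -3*g^3 - 7*g^2 + 10*g + 9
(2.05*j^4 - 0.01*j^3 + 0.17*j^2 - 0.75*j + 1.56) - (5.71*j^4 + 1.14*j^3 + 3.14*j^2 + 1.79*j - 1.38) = -3.66*j^4 - 1.15*j^3 - 2.97*j^2 - 2.54*j + 2.94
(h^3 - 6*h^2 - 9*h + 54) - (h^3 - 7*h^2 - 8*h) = h^2 - h + 54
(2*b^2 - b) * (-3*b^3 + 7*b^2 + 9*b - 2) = -6*b^5 + 17*b^4 + 11*b^3 - 13*b^2 + 2*b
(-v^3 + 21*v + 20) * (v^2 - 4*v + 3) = -v^5 + 4*v^4 + 18*v^3 - 64*v^2 - 17*v + 60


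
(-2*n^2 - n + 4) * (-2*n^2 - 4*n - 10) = 4*n^4 + 10*n^3 + 16*n^2 - 6*n - 40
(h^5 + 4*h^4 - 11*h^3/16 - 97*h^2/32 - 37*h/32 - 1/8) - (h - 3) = h^5 + 4*h^4 - 11*h^3/16 - 97*h^2/32 - 69*h/32 + 23/8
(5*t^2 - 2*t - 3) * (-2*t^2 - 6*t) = -10*t^4 - 26*t^3 + 18*t^2 + 18*t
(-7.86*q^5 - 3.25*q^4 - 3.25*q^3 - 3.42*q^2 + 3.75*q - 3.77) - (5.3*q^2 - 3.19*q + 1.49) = -7.86*q^5 - 3.25*q^4 - 3.25*q^3 - 8.72*q^2 + 6.94*q - 5.26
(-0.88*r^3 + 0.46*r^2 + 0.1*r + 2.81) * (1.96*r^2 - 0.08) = -1.7248*r^5 + 0.9016*r^4 + 0.2664*r^3 + 5.4708*r^2 - 0.008*r - 0.2248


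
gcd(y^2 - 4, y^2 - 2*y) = y - 2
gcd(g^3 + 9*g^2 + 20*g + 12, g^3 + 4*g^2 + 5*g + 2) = g^2 + 3*g + 2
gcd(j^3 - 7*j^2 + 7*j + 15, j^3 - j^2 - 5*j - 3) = j^2 - 2*j - 3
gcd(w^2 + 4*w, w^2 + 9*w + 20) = w + 4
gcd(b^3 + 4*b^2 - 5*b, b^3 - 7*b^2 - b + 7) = b - 1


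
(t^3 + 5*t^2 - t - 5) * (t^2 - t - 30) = t^5 + 4*t^4 - 36*t^3 - 154*t^2 + 35*t + 150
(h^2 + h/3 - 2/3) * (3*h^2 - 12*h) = 3*h^4 - 11*h^3 - 6*h^2 + 8*h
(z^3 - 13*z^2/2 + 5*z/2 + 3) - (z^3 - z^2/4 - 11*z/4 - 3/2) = -25*z^2/4 + 21*z/4 + 9/2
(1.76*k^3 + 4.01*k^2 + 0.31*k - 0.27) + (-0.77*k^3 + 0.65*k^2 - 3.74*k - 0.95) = 0.99*k^3 + 4.66*k^2 - 3.43*k - 1.22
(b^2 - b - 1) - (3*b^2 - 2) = -2*b^2 - b + 1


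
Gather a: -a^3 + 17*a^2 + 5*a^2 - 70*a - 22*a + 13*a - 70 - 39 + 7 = -a^3 + 22*a^2 - 79*a - 102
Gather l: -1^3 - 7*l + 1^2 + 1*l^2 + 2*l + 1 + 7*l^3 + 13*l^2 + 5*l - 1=7*l^3 + 14*l^2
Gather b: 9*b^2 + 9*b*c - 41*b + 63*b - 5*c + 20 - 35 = 9*b^2 + b*(9*c + 22) - 5*c - 15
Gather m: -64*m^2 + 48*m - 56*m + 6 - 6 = -64*m^2 - 8*m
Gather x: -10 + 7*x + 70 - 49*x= 60 - 42*x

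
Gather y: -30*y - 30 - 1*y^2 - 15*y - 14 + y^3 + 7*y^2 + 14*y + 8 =y^3 + 6*y^2 - 31*y - 36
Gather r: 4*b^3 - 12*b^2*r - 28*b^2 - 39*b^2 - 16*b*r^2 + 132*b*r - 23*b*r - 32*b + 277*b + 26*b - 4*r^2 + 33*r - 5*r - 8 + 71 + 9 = 4*b^3 - 67*b^2 + 271*b + r^2*(-16*b - 4) + r*(-12*b^2 + 109*b + 28) + 72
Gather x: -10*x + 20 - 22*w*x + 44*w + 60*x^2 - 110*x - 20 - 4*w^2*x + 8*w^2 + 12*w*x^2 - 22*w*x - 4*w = 8*w^2 + 40*w + x^2*(12*w + 60) + x*(-4*w^2 - 44*w - 120)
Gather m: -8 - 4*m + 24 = 16 - 4*m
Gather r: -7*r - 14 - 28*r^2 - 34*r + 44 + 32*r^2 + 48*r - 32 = 4*r^2 + 7*r - 2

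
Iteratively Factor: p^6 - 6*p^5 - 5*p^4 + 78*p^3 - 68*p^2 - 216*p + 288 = (p + 3)*(p^5 - 9*p^4 + 22*p^3 + 12*p^2 - 104*p + 96) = (p - 2)*(p + 3)*(p^4 - 7*p^3 + 8*p^2 + 28*p - 48) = (p - 2)^2*(p + 3)*(p^3 - 5*p^2 - 2*p + 24) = (p - 4)*(p - 2)^2*(p + 3)*(p^2 - p - 6) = (p - 4)*(p - 2)^2*(p + 2)*(p + 3)*(p - 3)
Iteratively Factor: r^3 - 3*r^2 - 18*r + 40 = (r - 5)*(r^2 + 2*r - 8) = (r - 5)*(r + 4)*(r - 2)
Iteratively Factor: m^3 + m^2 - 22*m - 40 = (m - 5)*(m^2 + 6*m + 8) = (m - 5)*(m + 2)*(m + 4)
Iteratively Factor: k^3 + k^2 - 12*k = (k - 3)*(k^2 + 4*k) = k*(k - 3)*(k + 4)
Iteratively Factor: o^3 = (o)*(o^2) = o^2*(o)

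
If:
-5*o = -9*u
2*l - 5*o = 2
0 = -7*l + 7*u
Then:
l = -2/7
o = -18/35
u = -2/7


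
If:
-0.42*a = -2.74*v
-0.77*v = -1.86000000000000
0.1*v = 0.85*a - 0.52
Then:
No Solution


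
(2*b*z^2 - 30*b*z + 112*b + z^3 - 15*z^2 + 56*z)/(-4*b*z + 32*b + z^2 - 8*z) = (2*b*z - 14*b + z^2 - 7*z)/(-4*b + z)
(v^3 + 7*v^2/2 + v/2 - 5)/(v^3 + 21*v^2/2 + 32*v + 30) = (v - 1)/(v + 6)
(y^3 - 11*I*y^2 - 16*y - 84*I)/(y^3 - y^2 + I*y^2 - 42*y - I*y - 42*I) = (y^3 - 11*I*y^2 - 16*y - 84*I)/(y^3 + y^2*(-1 + I) - y*(42 + I) - 42*I)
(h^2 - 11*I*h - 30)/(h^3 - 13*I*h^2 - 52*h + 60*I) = 1/(h - 2*I)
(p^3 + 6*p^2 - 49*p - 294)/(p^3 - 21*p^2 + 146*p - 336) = (p^2 + 13*p + 42)/(p^2 - 14*p + 48)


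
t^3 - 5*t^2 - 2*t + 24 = (t - 4)*(t - 3)*(t + 2)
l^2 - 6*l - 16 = (l - 8)*(l + 2)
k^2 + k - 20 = (k - 4)*(k + 5)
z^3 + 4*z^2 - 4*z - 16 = (z - 2)*(z + 2)*(z + 4)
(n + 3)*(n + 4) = n^2 + 7*n + 12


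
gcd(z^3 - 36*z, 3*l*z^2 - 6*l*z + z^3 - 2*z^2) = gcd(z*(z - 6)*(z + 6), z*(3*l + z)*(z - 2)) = z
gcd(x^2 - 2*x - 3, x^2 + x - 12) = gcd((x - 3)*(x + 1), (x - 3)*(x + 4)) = x - 3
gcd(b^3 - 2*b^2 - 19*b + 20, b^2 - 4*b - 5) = b - 5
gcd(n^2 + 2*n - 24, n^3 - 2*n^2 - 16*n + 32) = n - 4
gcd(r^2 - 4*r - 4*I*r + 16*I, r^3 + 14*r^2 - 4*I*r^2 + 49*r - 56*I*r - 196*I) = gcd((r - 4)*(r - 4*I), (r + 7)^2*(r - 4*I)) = r - 4*I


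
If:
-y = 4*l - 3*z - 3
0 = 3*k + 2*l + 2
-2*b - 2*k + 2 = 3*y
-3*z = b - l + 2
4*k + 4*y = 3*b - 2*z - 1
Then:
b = 135/587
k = -370/587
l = -32/587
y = 548/587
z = -447/587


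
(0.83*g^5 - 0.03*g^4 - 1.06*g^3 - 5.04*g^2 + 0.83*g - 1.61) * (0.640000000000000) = 0.5312*g^5 - 0.0192*g^4 - 0.6784*g^3 - 3.2256*g^2 + 0.5312*g - 1.0304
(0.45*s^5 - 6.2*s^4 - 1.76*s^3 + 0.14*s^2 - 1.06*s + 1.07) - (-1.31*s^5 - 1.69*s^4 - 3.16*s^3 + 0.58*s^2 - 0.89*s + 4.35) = 1.76*s^5 - 4.51*s^4 + 1.4*s^3 - 0.44*s^2 - 0.17*s - 3.28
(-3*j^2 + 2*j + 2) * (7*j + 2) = -21*j^3 + 8*j^2 + 18*j + 4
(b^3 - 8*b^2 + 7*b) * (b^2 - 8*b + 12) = b^5 - 16*b^4 + 83*b^3 - 152*b^2 + 84*b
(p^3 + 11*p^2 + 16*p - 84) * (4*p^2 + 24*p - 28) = 4*p^5 + 68*p^4 + 300*p^3 - 260*p^2 - 2464*p + 2352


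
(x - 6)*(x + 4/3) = x^2 - 14*x/3 - 8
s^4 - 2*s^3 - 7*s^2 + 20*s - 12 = (s - 2)^2*(s - 1)*(s + 3)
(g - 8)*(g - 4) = g^2 - 12*g + 32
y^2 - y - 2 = (y - 2)*(y + 1)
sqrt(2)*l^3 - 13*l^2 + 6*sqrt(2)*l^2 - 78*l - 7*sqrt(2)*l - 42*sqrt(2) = (l + 6)*(l - 7*sqrt(2))*(sqrt(2)*l + 1)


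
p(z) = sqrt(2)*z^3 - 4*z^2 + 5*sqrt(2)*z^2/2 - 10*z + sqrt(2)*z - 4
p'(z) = 3*sqrt(2)*z^2 - 8*z + 5*sqrt(2)*z - 10 + sqrt(2)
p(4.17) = 54.67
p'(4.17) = 61.32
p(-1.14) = 3.09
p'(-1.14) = -2.01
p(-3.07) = -22.94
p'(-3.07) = 34.25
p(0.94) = -11.31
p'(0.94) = -5.71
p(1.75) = -12.87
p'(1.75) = 2.78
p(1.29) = -12.81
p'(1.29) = -2.72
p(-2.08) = -0.88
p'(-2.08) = 11.70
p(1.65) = -13.08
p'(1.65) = 1.43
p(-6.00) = -274.68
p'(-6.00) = 149.72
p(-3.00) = -20.61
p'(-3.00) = 32.38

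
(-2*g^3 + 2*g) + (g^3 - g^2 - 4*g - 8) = -g^3 - g^2 - 2*g - 8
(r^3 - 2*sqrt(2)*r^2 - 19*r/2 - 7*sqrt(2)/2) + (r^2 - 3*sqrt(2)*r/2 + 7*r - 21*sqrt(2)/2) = r^3 - 2*sqrt(2)*r^2 + r^2 - 5*r/2 - 3*sqrt(2)*r/2 - 14*sqrt(2)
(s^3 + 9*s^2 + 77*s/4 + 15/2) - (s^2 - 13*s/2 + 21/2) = s^3 + 8*s^2 + 103*s/4 - 3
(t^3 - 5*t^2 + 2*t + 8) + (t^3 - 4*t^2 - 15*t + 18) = 2*t^3 - 9*t^2 - 13*t + 26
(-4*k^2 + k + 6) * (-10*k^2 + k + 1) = 40*k^4 - 14*k^3 - 63*k^2 + 7*k + 6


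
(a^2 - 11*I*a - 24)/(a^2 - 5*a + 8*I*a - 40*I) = (a^2 - 11*I*a - 24)/(a^2 + a*(-5 + 8*I) - 40*I)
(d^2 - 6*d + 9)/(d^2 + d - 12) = (d - 3)/(d + 4)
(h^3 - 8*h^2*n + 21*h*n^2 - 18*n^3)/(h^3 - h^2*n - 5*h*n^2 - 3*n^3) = (h^2 - 5*h*n + 6*n^2)/(h^2 + 2*h*n + n^2)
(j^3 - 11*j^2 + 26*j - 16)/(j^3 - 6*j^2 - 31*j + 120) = (j^2 - 3*j + 2)/(j^2 + 2*j - 15)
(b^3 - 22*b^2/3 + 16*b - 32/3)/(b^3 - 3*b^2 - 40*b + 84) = (b^2 - 16*b/3 + 16/3)/(b^2 - b - 42)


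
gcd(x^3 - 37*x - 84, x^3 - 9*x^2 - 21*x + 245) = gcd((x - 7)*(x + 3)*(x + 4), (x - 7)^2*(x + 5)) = x - 7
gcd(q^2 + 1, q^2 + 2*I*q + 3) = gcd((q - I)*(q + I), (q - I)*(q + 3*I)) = q - I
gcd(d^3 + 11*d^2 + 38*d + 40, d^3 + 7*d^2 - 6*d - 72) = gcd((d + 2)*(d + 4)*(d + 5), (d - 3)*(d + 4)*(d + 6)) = d + 4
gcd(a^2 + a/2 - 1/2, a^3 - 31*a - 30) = a + 1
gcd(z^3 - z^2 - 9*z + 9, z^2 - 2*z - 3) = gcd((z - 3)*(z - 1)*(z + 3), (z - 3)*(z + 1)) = z - 3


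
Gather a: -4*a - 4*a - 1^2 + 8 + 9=16 - 8*a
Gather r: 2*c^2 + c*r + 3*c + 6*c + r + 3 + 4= 2*c^2 + 9*c + r*(c + 1) + 7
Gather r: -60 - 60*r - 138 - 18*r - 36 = -78*r - 234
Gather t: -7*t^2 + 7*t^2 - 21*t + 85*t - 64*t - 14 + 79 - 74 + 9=0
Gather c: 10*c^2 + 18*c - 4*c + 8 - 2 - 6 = 10*c^2 + 14*c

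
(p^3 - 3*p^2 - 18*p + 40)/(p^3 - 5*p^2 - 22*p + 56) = (p - 5)/(p - 7)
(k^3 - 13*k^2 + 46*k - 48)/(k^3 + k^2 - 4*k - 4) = (k^2 - 11*k + 24)/(k^2 + 3*k + 2)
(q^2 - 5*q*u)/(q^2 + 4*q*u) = (q - 5*u)/(q + 4*u)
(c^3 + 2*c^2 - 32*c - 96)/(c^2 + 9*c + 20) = (c^2 - 2*c - 24)/(c + 5)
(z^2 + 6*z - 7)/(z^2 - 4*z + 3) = (z + 7)/(z - 3)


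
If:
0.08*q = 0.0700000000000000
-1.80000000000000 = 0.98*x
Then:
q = 0.88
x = -1.84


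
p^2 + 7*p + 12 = (p + 3)*(p + 4)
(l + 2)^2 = l^2 + 4*l + 4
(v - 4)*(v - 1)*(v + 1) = v^3 - 4*v^2 - v + 4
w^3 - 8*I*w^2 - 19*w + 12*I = (w - 4*I)*(w - 3*I)*(w - I)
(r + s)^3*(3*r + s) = 3*r^4 + 10*r^3*s + 12*r^2*s^2 + 6*r*s^3 + s^4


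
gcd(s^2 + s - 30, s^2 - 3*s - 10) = s - 5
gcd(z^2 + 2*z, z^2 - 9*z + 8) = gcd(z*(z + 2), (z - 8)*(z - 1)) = 1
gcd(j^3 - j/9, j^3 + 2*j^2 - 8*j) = j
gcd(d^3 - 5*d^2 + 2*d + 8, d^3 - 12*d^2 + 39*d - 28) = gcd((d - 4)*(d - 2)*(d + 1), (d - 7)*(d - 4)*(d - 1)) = d - 4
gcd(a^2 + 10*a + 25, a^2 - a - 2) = 1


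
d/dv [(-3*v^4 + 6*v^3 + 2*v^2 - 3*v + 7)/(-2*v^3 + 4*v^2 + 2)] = (3*v^6 - 12*v^5 + 14*v^4 - 18*v^3 + 45*v^2 - 24*v - 3)/(2*(v^6 - 4*v^5 + 4*v^4 - 2*v^3 + 4*v^2 + 1))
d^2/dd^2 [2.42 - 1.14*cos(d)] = 1.14*cos(d)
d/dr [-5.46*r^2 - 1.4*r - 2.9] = -10.92*r - 1.4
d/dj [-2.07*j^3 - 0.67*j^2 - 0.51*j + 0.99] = -6.21*j^2 - 1.34*j - 0.51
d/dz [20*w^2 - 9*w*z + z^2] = -9*w + 2*z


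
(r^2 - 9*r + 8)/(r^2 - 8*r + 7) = (r - 8)/(r - 7)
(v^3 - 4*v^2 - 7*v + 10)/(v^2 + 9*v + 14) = (v^2 - 6*v + 5)/(v + 7)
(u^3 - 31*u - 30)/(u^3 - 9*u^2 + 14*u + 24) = (u + 5)/(u - 4)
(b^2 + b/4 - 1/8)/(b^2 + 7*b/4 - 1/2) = (b + 1/2)/(b + 2)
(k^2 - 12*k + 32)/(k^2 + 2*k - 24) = (k - 8)/(k + 6)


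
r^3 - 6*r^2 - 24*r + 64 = (r - 8)*(r - 2)*(r + 4)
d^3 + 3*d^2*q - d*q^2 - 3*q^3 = (d - q)*(d + q)*(d + 3*q)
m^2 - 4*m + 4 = (m - 2)^2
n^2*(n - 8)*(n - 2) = n^4 - 10*n^3 + 16*n^2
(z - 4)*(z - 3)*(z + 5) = z^3 - 2*z^2 - 23*z + 60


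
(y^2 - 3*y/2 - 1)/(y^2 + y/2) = (y - 2)/y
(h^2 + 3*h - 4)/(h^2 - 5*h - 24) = (-h^2 - 3*h + 4)/(-h^2 + 5*h + 24)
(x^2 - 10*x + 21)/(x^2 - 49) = (x - 3)/(x + 7)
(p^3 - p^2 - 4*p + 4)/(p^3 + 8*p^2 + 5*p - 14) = (p - 2)/(p + 7)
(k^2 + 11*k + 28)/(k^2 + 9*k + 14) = (k + 4)/(k + 2)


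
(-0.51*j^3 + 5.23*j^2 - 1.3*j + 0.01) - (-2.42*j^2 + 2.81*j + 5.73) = -0.51*j^3 + 7.65*j^2 - 4.11*j - 5.72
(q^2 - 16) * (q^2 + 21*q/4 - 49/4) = q^4 + 21*q^3/4 - 113*q^2/4 - 84*q + 196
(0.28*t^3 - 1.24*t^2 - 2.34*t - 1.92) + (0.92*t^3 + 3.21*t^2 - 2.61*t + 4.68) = 1.2*t^3 + 1.97*t^2 - 4.95*t + 2.76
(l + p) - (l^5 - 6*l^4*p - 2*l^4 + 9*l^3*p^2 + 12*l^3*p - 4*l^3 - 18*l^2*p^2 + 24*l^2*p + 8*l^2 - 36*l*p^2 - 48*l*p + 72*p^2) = -l^5 + 6*l^4*p + 2*l^4 - 9*l^3*p^2 - 12*l^3*p + 4*l^3 + 18*l^2*p^2 - 24*l^2*p - 8*l^2 + 36*l*p^2 + 48*l*p + l - 72*p^2 + p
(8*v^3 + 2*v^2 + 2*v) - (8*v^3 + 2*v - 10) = 2*v^2 + 10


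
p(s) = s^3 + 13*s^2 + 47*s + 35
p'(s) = 3*s^2 + 26*s + 47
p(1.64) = 151.46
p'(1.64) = 97.71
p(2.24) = 216.75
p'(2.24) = 120.29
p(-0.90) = 2.50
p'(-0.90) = 26.03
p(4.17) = 529.56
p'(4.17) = 207.59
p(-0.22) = 25.28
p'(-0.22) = 41.43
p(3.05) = 327.66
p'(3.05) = 154.21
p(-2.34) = -16.61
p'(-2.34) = 2.59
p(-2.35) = -16.64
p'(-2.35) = 2.47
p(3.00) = 320.00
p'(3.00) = 152.00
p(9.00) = 2240.00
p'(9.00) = 524.00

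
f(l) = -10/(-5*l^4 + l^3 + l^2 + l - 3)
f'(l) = -10*(20*l^3 - 3*l^2 - 2*l - 1)/(-5*l^4 + l^3 + l^2 + l - 3)^2 = 10*(-20*l^3 + 3*l^2 + 2*l + 1)/(-5*l^4 + l^3 + l^2 + l - 3)^2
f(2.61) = 0.05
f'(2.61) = -0.08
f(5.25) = 0.00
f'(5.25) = -0.00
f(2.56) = 0.05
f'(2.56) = -0.08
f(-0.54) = 2.61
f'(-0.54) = 2.69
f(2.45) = 0.06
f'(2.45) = -0.11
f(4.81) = 0.00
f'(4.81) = -0.00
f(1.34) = 0.74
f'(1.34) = -2.12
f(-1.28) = 0.55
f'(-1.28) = 1.37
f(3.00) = 0.03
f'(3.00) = -0.04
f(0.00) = 3.33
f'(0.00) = 1.11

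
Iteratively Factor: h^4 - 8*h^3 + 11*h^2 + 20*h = (h - 5)*(h^3 - 3*h^2 - 4*h) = (h - 5)*(h - 4)*(h^2 + h) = (h - 5)*(h - 4)*(h + 1)*(h)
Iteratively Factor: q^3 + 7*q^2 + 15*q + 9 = (q + 3)*(q^2 + 4*q + 3) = (q + 1)*(q + 3)*(q + 3)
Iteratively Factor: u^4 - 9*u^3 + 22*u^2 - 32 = (u - 4)*(u^3 - 5*u^2 + 2*u + 8) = (u - 4)*(u - 2)*(u^2 - 3*u - 4) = (u - 4)*(u - 2)*(u + 1)*(u - 4)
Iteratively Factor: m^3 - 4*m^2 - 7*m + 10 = (m - 1)*(m^2 - 3*m - 10) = (m - 1)*(m + 2)*(m - 5)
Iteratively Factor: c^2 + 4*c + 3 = (c + 3)*(c + 1)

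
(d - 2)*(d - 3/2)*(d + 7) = d^3 + 7*d^2/2 - 43*d/2 + 21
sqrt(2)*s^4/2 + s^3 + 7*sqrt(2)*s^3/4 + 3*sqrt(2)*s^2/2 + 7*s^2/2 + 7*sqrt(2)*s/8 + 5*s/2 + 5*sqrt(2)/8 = (s + 1)*(s + 5/2)*(s + sqrt(2)/2)*(sqrt(2)*s/2 + 1/2)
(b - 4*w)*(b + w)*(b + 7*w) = b^3 + 4*b^2*w - 25*b*w^2 - 28*w^3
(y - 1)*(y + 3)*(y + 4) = y^3 + 6*y^2 + 5*y - 12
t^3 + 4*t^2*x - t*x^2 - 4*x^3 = (t - x)*(t + x)*(t + 4*x)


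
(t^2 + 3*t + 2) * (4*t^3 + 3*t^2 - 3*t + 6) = 4*t^5 + 15*t^4 + 14*t^3 + 3*t^2 + 12*t + 12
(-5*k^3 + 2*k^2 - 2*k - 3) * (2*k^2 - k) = -10*k^5 + 9*k^4 - 6*k^3 - 4*k^2 + 3*k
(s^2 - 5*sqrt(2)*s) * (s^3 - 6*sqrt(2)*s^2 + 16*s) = s^5 - 11*sqrt(2)*s^4 + 76*s^3 - 80*sqrt(2)*s^2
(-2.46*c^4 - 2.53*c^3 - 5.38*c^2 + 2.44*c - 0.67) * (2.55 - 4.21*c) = 10.3566*c^5 + 4.3783*c^4 + 16.1983*c^3 - 23.9914*c^2 + 9.0427*c - 1.7085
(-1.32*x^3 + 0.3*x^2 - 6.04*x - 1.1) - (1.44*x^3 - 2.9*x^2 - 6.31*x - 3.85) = -2.76*x^3 + 3.2*x^2 + 0.27*x + 2.75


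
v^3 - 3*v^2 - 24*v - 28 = (v - 7)*(v + 2)^2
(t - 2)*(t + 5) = t^2 + 3*t - 10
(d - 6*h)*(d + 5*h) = d^2 - d*h - 30*h^2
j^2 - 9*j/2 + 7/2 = (j - 7/2)*(j - 1)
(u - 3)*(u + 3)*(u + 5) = u^3 + 5*u^2 - 9*u - 45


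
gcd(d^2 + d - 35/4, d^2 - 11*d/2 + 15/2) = d - 5/2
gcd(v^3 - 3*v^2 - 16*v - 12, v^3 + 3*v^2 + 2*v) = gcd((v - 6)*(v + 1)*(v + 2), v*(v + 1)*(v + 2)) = v^2 + 3*v + 2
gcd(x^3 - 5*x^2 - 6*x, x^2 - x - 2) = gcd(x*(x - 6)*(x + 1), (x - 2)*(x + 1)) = x + 1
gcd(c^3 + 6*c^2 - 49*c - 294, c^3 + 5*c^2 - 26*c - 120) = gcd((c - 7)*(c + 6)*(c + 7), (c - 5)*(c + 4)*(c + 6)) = c + 6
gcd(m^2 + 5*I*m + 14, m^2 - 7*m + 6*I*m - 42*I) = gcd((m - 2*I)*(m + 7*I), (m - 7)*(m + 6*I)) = 1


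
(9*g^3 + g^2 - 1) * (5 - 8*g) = -72*g^4 + 37*g^3 + 5*g^2 + 8*g - 5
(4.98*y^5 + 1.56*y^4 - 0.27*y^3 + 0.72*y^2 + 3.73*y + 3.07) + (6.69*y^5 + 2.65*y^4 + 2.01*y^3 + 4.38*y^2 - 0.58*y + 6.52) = 11.67*y^5 + 4.21*y^4 + 1.74*y^3 + 5.1*y^2 + 3.15*y + 9.59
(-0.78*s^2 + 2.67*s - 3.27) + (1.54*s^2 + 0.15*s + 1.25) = 0.76*s^2 + 2.82*s - 2.02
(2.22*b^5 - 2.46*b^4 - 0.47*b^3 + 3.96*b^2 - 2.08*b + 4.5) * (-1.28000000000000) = -2.8416*b^5 + 3.1488*b^4 + 0.6016*b^3 - 5.0688*b^2 + 2.6624*b - 5.76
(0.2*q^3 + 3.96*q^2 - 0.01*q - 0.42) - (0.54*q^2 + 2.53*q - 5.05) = 0.2*q^3 + 3.42*q^2 - 2.54*q + 4.63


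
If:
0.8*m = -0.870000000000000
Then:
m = -1.09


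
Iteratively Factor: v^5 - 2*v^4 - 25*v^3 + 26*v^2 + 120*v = (v + 2)*(v^4 - 4*v^3 - 17*v^2 + 60*v) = (v + 2)*(v + 4)*(v^3 - 8*v^2 + 15*v) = v*(v + 2)*(v + 4)*(v^2 - 8*v + 15) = v*(v - 5)*(v + 2)*(v + 4)*(v - 3)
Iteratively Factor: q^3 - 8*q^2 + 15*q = (q)*(q^2 - 8*q + 15) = q*(q - 5)*(q - 3)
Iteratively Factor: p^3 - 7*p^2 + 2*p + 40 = (p - 5)*(p^2 - 2*p - 8) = (p - 5)*(p - 4)*(p + 2)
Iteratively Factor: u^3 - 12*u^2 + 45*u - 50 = (u - 5)*(u^2 - 7*u + 10) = (u - 5)^2*(u - 2)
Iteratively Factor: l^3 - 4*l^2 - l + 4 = (l - 4)*(l^2 - 1) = (l - 4)*(l - 1)*(l + 1)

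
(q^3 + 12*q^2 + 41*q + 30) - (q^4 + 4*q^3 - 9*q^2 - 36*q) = -q^4 - 3*q^3 + 21*q^2 + 77*q + 30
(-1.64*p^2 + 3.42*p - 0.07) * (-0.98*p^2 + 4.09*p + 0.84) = 1.6072*p^4 - 10.0592*p^3 + 12.6788*p^2 + 2.5865*p - 0.0588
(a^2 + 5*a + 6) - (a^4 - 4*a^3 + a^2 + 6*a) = -a^4 + 4*a^3 - a + 6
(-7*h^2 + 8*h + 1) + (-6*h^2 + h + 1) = -13*h^2 + 9*h + 2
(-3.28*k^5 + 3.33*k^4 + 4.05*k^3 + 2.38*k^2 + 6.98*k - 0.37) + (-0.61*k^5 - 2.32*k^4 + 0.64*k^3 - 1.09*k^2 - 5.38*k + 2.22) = -3.89*k^5 + 1.01*k^4 + 4.69*k^3 + 1.29*k^2 + 1.6*k + 1.85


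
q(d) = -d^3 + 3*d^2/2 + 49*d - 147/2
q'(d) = -3*d^2 + 3*d + 49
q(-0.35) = -90.42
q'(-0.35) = 47.58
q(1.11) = -18.63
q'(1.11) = 48.63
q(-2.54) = -171.90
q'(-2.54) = 22.03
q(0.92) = -27.93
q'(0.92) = 49.22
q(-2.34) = -167.13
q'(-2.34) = 25.55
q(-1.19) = -128.00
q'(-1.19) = 41.18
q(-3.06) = -180.74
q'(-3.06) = 11.73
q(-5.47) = -132.98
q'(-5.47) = -57.17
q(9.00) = -240.00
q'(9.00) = -167.00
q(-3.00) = -180.00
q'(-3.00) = 13.00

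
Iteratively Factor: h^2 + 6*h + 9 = (h + 3)*(h + 3)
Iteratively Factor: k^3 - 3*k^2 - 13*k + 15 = (k + 3)*(k^2 - 6*k + 5) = (k - 5)*(k + 3)*(k - 1)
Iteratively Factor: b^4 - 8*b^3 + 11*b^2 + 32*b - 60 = (b - 2)*(b^3 - 6*b^2 - b + 30) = (b - 5)*(b - 2)*(b^2 - b - 6) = (b - 5)*(b - 2)*(b + 2)*(b - 3)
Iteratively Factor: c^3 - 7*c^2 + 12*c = (c - 3)*(c^2 - 4*c) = (c - 4)*(c - 3)*(c)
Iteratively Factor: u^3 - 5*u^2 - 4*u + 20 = (u - 5)*(u^2 - 4) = (u - 5)*(u + 2)*(u - 2)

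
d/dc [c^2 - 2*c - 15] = 2*c - 2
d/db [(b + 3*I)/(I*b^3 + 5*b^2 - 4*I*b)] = 2*(I*b^3 - 2*b^2 + 15*I*b + 6)/(b^2*(b^4 - 10*I*b^3 - 33*b^2 + 40*I*b + 16))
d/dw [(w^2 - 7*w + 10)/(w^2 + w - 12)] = 2*(4*w^2 - 22*w + 37)/(w^4 + 2*w^3 - 23*w^2 - 24*w + 144)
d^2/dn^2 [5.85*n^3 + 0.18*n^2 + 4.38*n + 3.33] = 35.1*n + 0.36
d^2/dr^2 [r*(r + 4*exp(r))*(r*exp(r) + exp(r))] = (r^3 + 16*r^2*exp(r) + 7*r^2 + 48*r*exp(r) + 10*r + 24*exp(r) + 2)*exp(r)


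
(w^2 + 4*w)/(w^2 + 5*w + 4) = w/(w + 1)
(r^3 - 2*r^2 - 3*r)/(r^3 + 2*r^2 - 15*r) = (r + 1)/(r + 5)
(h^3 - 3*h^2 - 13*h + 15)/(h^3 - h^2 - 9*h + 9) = (h - 5)/(h - 3)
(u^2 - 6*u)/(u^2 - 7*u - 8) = u*(6 - u)/(-u^2 + 7*u + 8)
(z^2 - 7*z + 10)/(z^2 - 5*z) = (z - 2)/z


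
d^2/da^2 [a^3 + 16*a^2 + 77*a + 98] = 6*a + 32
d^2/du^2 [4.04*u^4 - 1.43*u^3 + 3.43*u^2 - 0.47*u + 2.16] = 48.48*u^2 - 8.58*u + 6.86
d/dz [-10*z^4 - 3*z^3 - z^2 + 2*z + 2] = -40*z^3 - 9*z^2 - 2*z + 2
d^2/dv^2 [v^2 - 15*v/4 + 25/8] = 2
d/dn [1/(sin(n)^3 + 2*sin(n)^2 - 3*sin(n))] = (-4/tan(n) + 3*cos(n)^3/sin(n)^2)/((sin(n) - 1)^2*(sin(n) + 3)^2)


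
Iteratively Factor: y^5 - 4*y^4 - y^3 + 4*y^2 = (y - 1)*(y^4 - 3*y^3 - 4*y^2) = (y - 4)*(y - 1)*(y^3 + y^2) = (y - 4)*(y - 1)*(y + 1)*(y^2) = y*(y - 4)*(y - 1)*(y + 1)*(y)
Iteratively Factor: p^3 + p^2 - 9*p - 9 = (p - 3)*(p^2 + 4*p + 3) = (p - 3)*(p + 1)*(p + 3)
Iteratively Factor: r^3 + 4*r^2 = (r)*(r^2 + 4*r) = r*(r + 4)*(r)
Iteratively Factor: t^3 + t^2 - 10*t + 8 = (t + 4)*(t^2 - 3*t + 2) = (t - 2)*(t + 4)*(t - 1)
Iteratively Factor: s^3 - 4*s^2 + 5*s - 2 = (s - 2)*(s^2 - 2*s + 1) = (s - 2)*(s - 1)*(s - 1)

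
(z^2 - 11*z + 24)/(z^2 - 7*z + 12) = (z - 8)/(z - 4)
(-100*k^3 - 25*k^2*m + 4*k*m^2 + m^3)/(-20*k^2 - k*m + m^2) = 5*k + m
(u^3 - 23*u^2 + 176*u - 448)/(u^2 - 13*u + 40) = (u^2 - 15*u + 56)/(u - 5)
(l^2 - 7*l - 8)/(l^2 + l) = (l - 8)/l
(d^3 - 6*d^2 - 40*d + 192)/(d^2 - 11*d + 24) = (d^2 + 2*d - 24)/(d - 3)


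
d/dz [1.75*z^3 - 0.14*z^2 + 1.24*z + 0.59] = 5.25*z^2 - 0.28*z + 1.24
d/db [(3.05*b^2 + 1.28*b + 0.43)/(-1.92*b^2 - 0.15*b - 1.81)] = (2.0001*b^2 - 9.3898*b - 2.2523)/(3.6864*b^4 + 0.576*b^3 + 6.9729*b^2 + 0.543*b + 3.2761)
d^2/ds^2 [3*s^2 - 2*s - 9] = 6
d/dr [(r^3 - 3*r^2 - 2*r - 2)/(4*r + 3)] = (8*r^3 - 3*r^2 - 18*r + 2)/(16*r^2 + 24*r + 9)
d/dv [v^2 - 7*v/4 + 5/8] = 2*v - 7/4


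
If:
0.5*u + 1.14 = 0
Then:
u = -2.28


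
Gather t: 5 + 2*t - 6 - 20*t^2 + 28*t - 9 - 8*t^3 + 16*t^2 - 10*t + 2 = -8*t^3 - 4*t^2 + 20*t - 8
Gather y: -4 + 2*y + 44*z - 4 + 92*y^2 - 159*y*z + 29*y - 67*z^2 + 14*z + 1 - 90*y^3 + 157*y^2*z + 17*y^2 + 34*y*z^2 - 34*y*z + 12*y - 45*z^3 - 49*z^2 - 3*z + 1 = -90*y^3 + y^2*(157*z + 109) + y*(34*z^2 - 193*z + 43) - 45*z^3 - 116*z^2 + 55*z - 6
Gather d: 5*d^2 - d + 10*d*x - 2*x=5*d^2 + d*(10*x - 1) - 2*x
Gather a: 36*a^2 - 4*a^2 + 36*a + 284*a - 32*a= 32*a^2 + 288*a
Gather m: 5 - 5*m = 5 - 5*m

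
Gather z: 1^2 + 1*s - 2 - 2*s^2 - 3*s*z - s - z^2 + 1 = -2*s^2 - 3*s*z - z^2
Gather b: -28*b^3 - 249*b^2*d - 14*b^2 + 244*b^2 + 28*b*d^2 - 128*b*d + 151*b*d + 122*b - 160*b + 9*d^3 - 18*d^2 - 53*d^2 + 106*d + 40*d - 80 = -28*b^3 + b^2*(230 - 249*d) + b*(28*d^2 + 23*d - 38) + 9*d^3 - 71*d^2 + 146*d - 80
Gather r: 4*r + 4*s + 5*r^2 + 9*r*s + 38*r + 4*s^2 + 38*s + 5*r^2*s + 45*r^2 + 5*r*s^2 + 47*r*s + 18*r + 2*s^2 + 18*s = r^2*(5*s + 50) + r*(5*s^2 + 56*s + 60) + 6*s^2 + 60*s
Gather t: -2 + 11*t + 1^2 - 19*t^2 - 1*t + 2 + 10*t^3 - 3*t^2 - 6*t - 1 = 10*t^3 - 22*t^2 + 4*t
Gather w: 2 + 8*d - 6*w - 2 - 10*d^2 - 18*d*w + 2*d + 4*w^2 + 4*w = -10*d^2 + 10*d + 4*w^2 + w*(-18*d - 2)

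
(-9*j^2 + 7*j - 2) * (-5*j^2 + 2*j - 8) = 45*j^4 - 53*j^3 + 96*j^2 - 60*j + 16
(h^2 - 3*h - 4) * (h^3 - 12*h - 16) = h^5 - 3*h^4 - 16*h^3 + 20*h^2 + 96*h + 64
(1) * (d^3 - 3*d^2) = d^3 - 3*d^2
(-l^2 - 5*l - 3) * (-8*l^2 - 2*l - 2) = 8*l^4 + 42*l^3 + 36*l^2 + 16*l + 6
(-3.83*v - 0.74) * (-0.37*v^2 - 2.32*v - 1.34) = 1.4171*v^3 + 9.1594*v^2 + 6.849*v + 0.9916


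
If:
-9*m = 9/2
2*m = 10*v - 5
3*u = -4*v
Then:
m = -1/2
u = -8/15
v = 2/5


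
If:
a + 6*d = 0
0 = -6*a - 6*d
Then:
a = 0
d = 0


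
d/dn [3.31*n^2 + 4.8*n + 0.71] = 6.62*n + 4.8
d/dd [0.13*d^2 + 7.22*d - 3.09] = 0.26*d + 7.22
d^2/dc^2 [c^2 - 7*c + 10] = 2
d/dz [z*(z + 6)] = 2*z + 6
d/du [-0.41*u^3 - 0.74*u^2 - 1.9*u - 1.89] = -1.23*u^2 - 1.48*u - 1.9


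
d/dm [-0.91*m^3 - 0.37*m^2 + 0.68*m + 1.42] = -2.73*m^2 - 0.74*m + 0.68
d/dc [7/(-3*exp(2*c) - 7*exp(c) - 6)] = (42*exp(c) + 49)*exp(c)/(3*exp(2*c) + 7*exp(c) + 6)^2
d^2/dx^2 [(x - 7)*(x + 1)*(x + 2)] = 6*x - 8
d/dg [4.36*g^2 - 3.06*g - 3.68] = 8.72*g - 3.06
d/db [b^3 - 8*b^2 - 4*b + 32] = 3*b^2 - 16*b - 4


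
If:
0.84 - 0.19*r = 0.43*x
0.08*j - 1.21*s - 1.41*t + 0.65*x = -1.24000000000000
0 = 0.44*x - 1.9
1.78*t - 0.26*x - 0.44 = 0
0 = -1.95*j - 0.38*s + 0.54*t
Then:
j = -0.21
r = -5.35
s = 2.31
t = 0.88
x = 4.32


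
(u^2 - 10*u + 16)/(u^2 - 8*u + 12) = (u - 8)/(u - 6)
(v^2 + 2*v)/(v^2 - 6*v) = (v + 2)/(v - 6)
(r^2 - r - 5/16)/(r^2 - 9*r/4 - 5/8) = (4*r - 5)/(2*(2*r - 5))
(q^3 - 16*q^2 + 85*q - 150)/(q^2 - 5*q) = q - 11 + 30/q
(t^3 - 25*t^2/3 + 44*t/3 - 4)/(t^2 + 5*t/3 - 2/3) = (t^2 - 8*t + 12)/(t + 2)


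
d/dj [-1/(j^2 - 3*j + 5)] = (2*j - 3)/(j^2 - 3*j + 5)^2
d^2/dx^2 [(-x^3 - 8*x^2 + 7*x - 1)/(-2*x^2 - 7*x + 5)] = 2*(-81*x^3 + 147*x^2 - 93*x + 14)/(8*x^6 + 84*x^5 + 234*x^4 - 77*x^3 - 585*x^2 + 525*x - 125)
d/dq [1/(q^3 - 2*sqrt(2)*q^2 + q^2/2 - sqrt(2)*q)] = 4*(-3*q^2 - q + 4*sqrt(2)*q + sqrt(2))/(q^2*(2*q^2 - 4*sqrt(2)*q + q - 2*sqrt(2))^2)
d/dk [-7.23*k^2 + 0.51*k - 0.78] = 0.51 - 14.46*k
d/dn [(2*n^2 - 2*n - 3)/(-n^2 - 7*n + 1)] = (-16*n^2 - 2*n - 23)/(n^4 + 14*n^3 + 47*n^2 - 14*n + 1)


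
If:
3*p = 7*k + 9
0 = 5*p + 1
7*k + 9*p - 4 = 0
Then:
No Solution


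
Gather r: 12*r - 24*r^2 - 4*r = -24*r^2 + 8*r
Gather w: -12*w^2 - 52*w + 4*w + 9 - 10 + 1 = -12*w^2 - 48*w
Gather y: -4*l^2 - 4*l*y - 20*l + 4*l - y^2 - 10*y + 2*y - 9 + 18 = -4*l^2 - 16*l - y^2 + y*(-4*l - 8) + 9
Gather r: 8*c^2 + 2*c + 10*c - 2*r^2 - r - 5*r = 8*c^2 + 12*c - 2*r^2 - 6*r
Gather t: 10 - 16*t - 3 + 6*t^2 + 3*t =6*t^2 - 13*t + 7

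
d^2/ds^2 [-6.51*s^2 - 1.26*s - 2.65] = -13.0200000000000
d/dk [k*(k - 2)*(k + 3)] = 3*k^2 + 2*k - 6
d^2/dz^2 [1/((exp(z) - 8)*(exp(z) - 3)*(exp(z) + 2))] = (9*exp(5*z) - 99*exp(4*z) + 328*exp(3*z) - 486*exp(2*z) + 1732*exp(z) - 96)*exp(z)/(exp(9*z) - 27*exp(8*z) + 249*exp(7*z) - 693*exp(6*z) - 2094*exp(5*z) + 12132*exp(4*z) + 1736*exp(3*z) - 61632*exp(2*z) + 13824*exp(z) + 110592)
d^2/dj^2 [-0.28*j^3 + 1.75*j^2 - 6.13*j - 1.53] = 3.5 - 1.68*j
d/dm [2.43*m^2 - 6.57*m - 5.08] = 4.86*m - 6.57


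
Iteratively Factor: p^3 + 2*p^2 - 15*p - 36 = (p + 3)*(p^2 - p - 12) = (p + 3)^2*(p - 4)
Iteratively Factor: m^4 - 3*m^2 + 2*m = (m + 2)*(m^3 - 2*m^2 + m) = (m - 1)*(m + 2)*(m^2 - m) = m*(m - 1)*(m + 2)*(m - 1)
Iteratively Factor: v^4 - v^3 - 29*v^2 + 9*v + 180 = (v - 3)*(v^3 + 2*v^2 - 23*v - 60) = (v - 5)*(v - 3)*(v^2 + 7*v + 12) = (v - 5)*(v - 3)*(v + 3)*(v + 4)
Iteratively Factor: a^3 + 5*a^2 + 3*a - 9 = (a - 1)*(a^2 + 6*a + 9) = (a - 1)*(a + 3)*(a + 3)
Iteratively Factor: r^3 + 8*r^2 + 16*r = (r)*(r^2 + 8*r + 16) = r*(r + 4)*(r + 4)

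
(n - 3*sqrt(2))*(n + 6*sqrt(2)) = n^2 + 3*sqrt(2)*n - 36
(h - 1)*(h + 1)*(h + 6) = h^3 + 6*h^2 - h - 6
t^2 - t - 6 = (t - 3)*(t + 2)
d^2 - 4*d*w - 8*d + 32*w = (d - 8)*(d - 4*w)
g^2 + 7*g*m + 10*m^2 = (g + 2*m)*(g + 5*m)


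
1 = 1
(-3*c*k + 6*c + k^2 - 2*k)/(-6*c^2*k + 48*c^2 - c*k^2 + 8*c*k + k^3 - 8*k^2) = (k - 2)/(2*c*k - 16*c + k^2 - 8*k)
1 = 1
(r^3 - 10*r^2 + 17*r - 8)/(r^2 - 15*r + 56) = (r^2 - 2*r + 1)/(r - 7)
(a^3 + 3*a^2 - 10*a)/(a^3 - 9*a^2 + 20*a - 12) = a*(a + 5)/(a^2 - 7*a + 6)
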